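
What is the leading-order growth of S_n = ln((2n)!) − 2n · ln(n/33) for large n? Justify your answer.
S_n ~ 2n · (ln 66 − 1) + O(ln n)

Stirling: ln((2n)!) = 2n ln(2n) − 2n + O(ln n).
  S_n = 2n ln(2n) − 2n − 2n ln(n/33) + O(ln n)
      = 2n ln(2n) − 2n ln n + 2n ln 33 − 2n + O(ln n)
      = 2n ln 2 + 2n ln 33 − 2n + O(ln n)
      = 2n (ln 66 − 1) + O(ln n).
Numerically ln(66) − 1 ≈ 3.1897.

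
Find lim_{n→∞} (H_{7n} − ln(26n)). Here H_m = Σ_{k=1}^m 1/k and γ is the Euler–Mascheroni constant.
lim = ln(7/26) + γ

By Euler-Maclaurin, H_m = ln m + γ + O(1/m). So
  H_{7n} − ln(26n) = ln(7n) + γ − ln(26n) + O(1/n)
                       = ln(7/26) + γ + O(1/n).
Hence the limit is ln(7/26) + γ.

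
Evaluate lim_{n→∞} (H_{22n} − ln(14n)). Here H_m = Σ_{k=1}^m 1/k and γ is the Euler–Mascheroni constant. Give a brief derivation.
lim = ln(11/7) + γ

By Euler-Maclaurin, H_m = ln m + γ + O(1/m). So
  H_{22n} − ln(14n) = ln(22n) + γ − ln(14n) + O(1/n)
                       = ln(22/14) + γ + O(1/n).
Hence the limit is ln(22/14) + γ (= ln(11/7)).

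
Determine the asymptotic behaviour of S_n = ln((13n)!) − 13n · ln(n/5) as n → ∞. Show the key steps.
S_n ~ 13n · (ln 65 − 1) + O(ln n)

Stirling: ln((13n)!) = 13n ln(13n) − 13n + O(ln n).
  S_n = 13n ln(13n) − 13n − 13n ln(n/5) + O(ln n)
      = 13n ln(13n) − 13n ln n + 13n ln 5 − 13n + O(ln n)
      = 13n ln 13 + 13n ln 5 − 13n + O(ln n)
      = 13n (ln 65 − 1) + O(ln n).
Numerically ln(65) − 1 ≈ 3.1744.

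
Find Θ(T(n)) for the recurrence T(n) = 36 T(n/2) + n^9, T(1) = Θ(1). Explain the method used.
T(n) = Θ(n^9)

log_2 36 ≈ 5.170. f(n) = n^9 dominates n^(log_2 36) since 9 > 5.170, and the regularity condition a·f(n/b) = 36·(n/2)^9 = (36/512)·n^9 ≤ c·f(n) holds with c = 36/512 ≈ 0.0703 < 1. So this is Case 3: T(n) = Θ(f(n)) = Θ(n^9).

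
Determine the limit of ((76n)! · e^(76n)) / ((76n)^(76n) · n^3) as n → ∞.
lim = 0

Stirling: (76n)! ~ sqrt(2π·76n) · (76n/e)^(76n). Hence
  (76n)! · e^(76n) / (76n)^(76n) ~ sqrt(2π·76n).
Dividing by n^3: sqrt(2π·76n) / n^3 = sqrt(2π·76) · n^((1−6)/2), so the expression behaves like sqrt(2π·76) · n^((1−6)/2) → 0.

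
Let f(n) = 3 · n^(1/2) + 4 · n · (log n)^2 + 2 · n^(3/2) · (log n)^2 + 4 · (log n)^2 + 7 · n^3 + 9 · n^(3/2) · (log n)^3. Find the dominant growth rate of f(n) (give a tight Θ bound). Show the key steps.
f(n) ∈ Θ(n^3)

Compare the terms by growth order. For large n, n^a · (log n)^b dominates n^a' · (log n)^b' iff a > a', or (a = a' and b > b'). Ranking the 6 terms shows the dominant one is 7 · n^3. Hence f(n) ∈ Θ(n^3).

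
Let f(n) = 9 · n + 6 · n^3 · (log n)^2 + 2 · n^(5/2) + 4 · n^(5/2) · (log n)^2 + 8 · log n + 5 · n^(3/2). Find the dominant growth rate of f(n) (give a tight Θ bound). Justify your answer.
f(n) ∈ Θ(n^3 · (log n)^2)

Compare the terms by growth order. For large n, n^a · (log n)^b dominates n^a' · (log n)^b' iff a > a', or (a = a' and b > b'). Ranking the 6 terms shows the dominant one is 6 · n^3 · (log n)^2. Hence f(n) ∈ Θ(n^3 · (log n)^2).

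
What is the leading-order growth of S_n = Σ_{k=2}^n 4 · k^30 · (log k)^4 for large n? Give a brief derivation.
S_n ~ 4 · n^31 · (log n)^4 / 31

By integral comparison, S_n = ∫_1^n 4 · x^30 · (log x)^4 dx + O(n^30 · (log n)^4). For the integral, the leading term of ∫_1^n x^30 (log x)^4 dx is n^31/31 · (log n)^4 (by repeated integration by parts; each step lowers the log-exponent and produces a relatively O(1/log n) correction). Hence S_n ~ 4 · n^31 · (log n)^4 / 31.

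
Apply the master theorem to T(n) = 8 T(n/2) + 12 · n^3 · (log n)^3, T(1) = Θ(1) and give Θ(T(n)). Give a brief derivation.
T(n) = Θ(n^3 · (log n)^4)

Here log_2 8 = 3 and f(n) = 12 · n^3 · (log n)^3 = Θ(n^(log_2 8) · (log n)^3). This is the extended Case 2 of the master theorem (f matches the critical exponent up to log factors), giving T(n) = Θ(n^(log_2 8) · (log n)^(3+1)) = Θ(n^3 · (log n)^4).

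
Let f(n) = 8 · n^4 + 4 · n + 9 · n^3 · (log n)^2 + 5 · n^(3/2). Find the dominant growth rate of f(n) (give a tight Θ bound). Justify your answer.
f(n) ∈ Θ(n^4)

Compare the terms by growth order. For large n, n^a · (log n)^b dominates n^a' · (log n)^b' iff a > a', or (a = a' and b > b'). Ranking the 4 terms shows the dominant one is 8 · n^4. Hence f(n) ∈ Θ(n^4).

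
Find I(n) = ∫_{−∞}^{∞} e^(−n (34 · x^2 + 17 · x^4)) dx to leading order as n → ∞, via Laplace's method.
I(n) ~ sqrt(π/(34n))

φ(x) = 34 · x^2 + 17 · x^4 has its unique global minimum at x* = 0 (since φ'(x) = 68x + 68x^3 = 0 only at x = 0 for real x with both coefficients positive, and φ → ∞ as |x| → ∞). At x* = 0, φ(0) = 0 and φ''(0) = 68. Laplace's method then gives
  I(n) ~ sqrt(2π / (n · φ''(0))) · e^(−n φ(0)) = sqrt(2π / (68n)) = sqrt(π/(34n)).
The 17 · x^4 term contributes only at subleading order (an O(1/n) relative correction).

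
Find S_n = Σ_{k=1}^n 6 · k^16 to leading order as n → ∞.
S_n ~ 6 · n^17 / 17

By integral comparison (Euler-Maclaurin), Σ_{k=1}^n 6 · k^16 = 6 · ∫_0^n x^16 dx + O(n^16) = 6 · n^17/17 + O(n^16). (Equivalently, Faulhaber's formula gives the same leading term.)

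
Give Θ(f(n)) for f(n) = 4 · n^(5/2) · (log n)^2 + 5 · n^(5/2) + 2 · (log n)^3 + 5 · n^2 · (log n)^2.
f(n) ∈ Θ(n^(5/2) · (log n)^2)

Compare the terms by growth order. For large n, n^a · (log n)^b dominates n^a' · (log n)^b' iff a > a', or (a = a' and b > b'). Ranking the 4 terms shows the dominant one is 4 · n^(5/2) · (log n)^2. Hence f(n) ∈ Θ(n^(5/2) · (log n)^2).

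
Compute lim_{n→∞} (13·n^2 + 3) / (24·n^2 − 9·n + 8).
lim = 13/24

For large n the leading n^2 terms dominate both numerator and denominator. Dividing top and bottom by n^2, every other term tends to 0, leaving 13/24.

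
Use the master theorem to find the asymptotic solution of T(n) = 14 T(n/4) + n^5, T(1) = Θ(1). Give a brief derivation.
T(n) = Θ(n^5)

log_4 14 ≈ 1.904. f(n) = n^5 dominates n^(log_4 14) since 5 > 1.904, and the regularity condition a·f(n/b) = 14·(n/4)^5 = (14/1024)·n^5 ≤ c·f(n) holds with c = 14/1024 ≈ 0.0137 < 1. So this is Case 3: T(n) = Θ(f(n)) = Θ(n^5).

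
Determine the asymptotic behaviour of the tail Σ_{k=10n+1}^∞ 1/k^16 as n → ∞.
Σ_{k>10n} 1/k^16 ~ 1/(15 · (10n)^15)

Compare to the integral: ∫_{10n}^∞ x^(−16) dx = [−x^(−15)/15]_{10n}^∞ = 1/((16−1)·(10n)^15). Euler-Maclaurin then gives
  Σ_{k>10n} 1/k^16 = ∫_{10n}^∞ dx/x^16 − 1/(2·(10n)^16) + O(1/(10n)^17).
(Equivalently this is ζ(16) − Σ_{k≤10n} 1/k^16.)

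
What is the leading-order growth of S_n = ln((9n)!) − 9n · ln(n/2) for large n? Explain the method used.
S_n ~ 9n · (ln 18 − 1) + O(ln n)

Stirling: ln((9n)!) = 9n ln(9n) − 9n + O(ln n).
  S_n = 9n ln(9n) − 9n − 9n ln(n/2) + O(ln n)
      = 9n ln(9n) − 9n ln n + 9n ln 2 − 9n + O(ln n)
      = 9n ln 9 + 9n ln 2 − 9n + O(ln n)
      = 9n (ln 18 − 1) + O(ln n).
Numerically ln(18) − 1 ≈ 1.8904.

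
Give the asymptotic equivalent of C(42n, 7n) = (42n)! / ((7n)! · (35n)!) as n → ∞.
C(42n, 7n) ~ (46656/3125)^(7n) · sqrt(3/(5π·7n))

Write N = 7n. Apply Stirling to each factorial:
  (6N)! ~ sqrt(2π·6N) · (6N/e)^(6N),
  N! ~ sqrt(2π N) · (N/e)^N,
  (5N)! ~ sqrt(2π·5N) · (5N/e)^(5N).
The exponential factors combine to (6N)^(6N) / (N^N · (5N)^(5N)) = 6^(6N)/5^(5N) = (6^6/5^5)^N = (46656/3125)^N.
The square-root prefactors combine to sqrt(2π·6N) / (sqrt(2π N)·sqrt(2π·5N)) = sqrt(6 / (2π·5·N)) = sqrt(3/(5π·7n)).
Substituting N = 7n: C(42n, 7n) ~ (46656/3125)^(7n) · sqrt(3/(5π·7n)).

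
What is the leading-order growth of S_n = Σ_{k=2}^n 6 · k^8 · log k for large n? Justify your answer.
S_n ~ 2 · n^9 log n / 3 − 2 · n^9 / 27

By integral comparison, S_n = ∫_1^n 6 · x^8 · log x dx + O(n^8 · log n). For the integral, ∫ x^8 log x dx = n^9 log n / 9 − n^9/81 (integration by parts). Hence S_n ~ 2 · n^9 log n / 3 − 2 · n^9 / 27.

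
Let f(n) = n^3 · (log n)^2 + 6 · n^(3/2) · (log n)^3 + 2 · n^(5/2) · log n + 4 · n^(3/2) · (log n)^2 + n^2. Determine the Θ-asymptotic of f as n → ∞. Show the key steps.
f(n) ∈ Θ(n^3 · (log n)^2)

Compare the terms by growth order. For large n, n^a · (log n)^b dominates n^a' · (log n)^b' iff a > a', or (a = a' and b > b'). Ranking the 5 terms shows the dominant one is n^3 · (log n)^2. Hence f(n) ∈ Θ(n^3 · (log n)^2).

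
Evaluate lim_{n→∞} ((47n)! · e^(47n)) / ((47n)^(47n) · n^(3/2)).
lim = 0

Stirling: (47n)! ~ sqrt(2π·47n) · (47n/e)^(47n). Hence
  (47n)! · e^(47n) / (47n)^(47n) ~ sqrt(2π·47n).
Dividing by n^(3/2): sqrt(2π·47n) / n^(3/2) = sqrt(2π·47) · n^((1−3)/2), so the expression behaves like sqrt(2π·47) · n^((1−3)/2) → 0.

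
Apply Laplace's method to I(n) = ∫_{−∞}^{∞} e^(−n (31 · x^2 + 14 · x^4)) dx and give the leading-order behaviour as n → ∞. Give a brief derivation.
I(n) ~ sqrt(π/(31n))

φ(x) = 31 · x^2 + 14 · x^4 has its unique global minimum at x* = 0 (since φ'(x) = 62x + 56x^3 = 0 only at x = 0 for real x with both coefficients positive, and φ → ∞ as |x| → ∞). At x* = 0, φ(0) = 0 and φ''(0) = 62. Laplace's method then gives
  I(n) ~ sqrt(2π / (n · φ''(0))) · e^(−n φ(0)) = sqrt(2π / (62n)) = sqrt(π/(31n)).
The 14 · x^4 term contributes only at subleading order (an O(1/n) relative correction).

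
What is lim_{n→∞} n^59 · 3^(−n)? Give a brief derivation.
lim = 0

Exponentials with base > 1 dominate every fixed polynomial: for any fixed c, n^c / 3^n → 0 as n → ∞ (e.g. by the ratio test, or by writing 3^n = e^(n ln 3) and noting e^(n ln 3) / n^c → ∞). Hence n^59 · 3^(−n) = n^59 / 3^n → 0.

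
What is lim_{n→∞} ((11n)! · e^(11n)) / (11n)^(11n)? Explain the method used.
lim = ∞

Stirling: (11n)! ~ sqrt(2π·11n) · (11n/e)^(11n). Hence
  (11n)! · e^(11n) / (11n)^(11n) ~ sqrt(2π·11n) = sqrt(2π·11) · sqrt(n) → ∞.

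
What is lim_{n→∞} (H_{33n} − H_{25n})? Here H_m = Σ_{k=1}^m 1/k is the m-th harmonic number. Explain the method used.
lim = ln(33/25)

Euler-Maclaurin gives H_m = ln m + γ + 1/(2m) + O(1/m^2). The γ and O(1/m) terms cancel in the difference:
  H_{33n} − H_{25n} = ln(33n) − ln(25n) + O(1/n) = ln(33/25) + O(1/n).
Hence the limit is ln(33/25).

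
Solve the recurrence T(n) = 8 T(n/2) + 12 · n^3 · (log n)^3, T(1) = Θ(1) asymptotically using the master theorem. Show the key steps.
T(n) = Θ(n^3 · (log n)^4)

Here log_2 8 = 3 and f(n) = 12 · n^3 · (log n)^3 = Θ(n^(log_2 8) · (log n)^3). This is the extended Case 2 of the master theorem (f matches the critical exponent up to log factors), giving T(n) = Θ(n^(log_2 8) · (log n)^(3+1)) = Θ(n^3 · (log n)^4).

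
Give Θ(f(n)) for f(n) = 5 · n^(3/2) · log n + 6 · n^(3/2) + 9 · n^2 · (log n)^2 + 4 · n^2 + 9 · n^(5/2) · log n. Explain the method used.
f(n) ∈ Θ(n^(5/2) · log n)

Compare the terms by growth order. For large n, n^a · (log n)^b dominates n^a' · (log n)^b' iff a > a', or (a = a' and b > b'). Ranking the 5 terms shows the dominant one is 9 · n^(5/2) · log n. Hence f(n) ∈ Θ(n^(5/2) · log n).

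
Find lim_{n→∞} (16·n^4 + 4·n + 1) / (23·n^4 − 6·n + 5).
lim = 16/23

For large n the leading n^4 terms dominate both numerator and denominator. Dividing top and bottom by n^4, every other term tends to 0, leaving 16/23.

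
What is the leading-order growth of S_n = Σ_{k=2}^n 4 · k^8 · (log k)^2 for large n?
S_n ~ 4 · n^9 · (log n)^2 / 9

By integral comparison, S_n = ∫_1^n 4 · x^8 · (log x)^2 dx + O(n^8 · (log n)^2). For the integral, the leading term of ∫_1^n x^8 (log x)^2 dx is n^9/9 · (log n)^2 (by repeated integration by parts; each step lowers the log-exponent and produces a relatively O(1/log n) correction). Hence S_n ~ 4 · n^9 · (log n)^2 / 9.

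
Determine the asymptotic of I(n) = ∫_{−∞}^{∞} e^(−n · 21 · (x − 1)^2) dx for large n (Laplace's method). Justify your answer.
I(n) = sqrt(π/(21n))

Here φ(x) = 21 · (x − 1)^2 has its unique minimum at x* = 1 with φ(x*) = 0 and φ''(x*) = 42. Laplace's method gives
  I(n) ~ e^(−n φ(x*)) · sqrt(2π / (n · φ''(x*))) = sqrt(2π / (42n)) = sqrt(π/(21n)).
This is exact: substituting u = (x − 1)·sqrt(21n) gives I(n) = (1/sqrt(21n)) ∫_{−∞}^{∞} e^(−u^2) du = sqrt(π/(21n)).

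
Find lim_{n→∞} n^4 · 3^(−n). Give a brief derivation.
lim = 0

Exponentials with base > 1 dominate every fixed polynomial: for any fixed c, n^c / 3^n → 0 as n → ∞ (e.g. by the ratio test, or by writing 3^n = e^(n ln 3) and noting e^(n ln 3) / n^c → ∞). Hence n^4 · 3^(−n) = n^4 / 3^n → 0.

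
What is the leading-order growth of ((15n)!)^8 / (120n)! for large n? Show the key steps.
((15n)!)^8/(120n)! ~ ((2π·15n)^(7/2) / sqrt(8)) · 8^(−8·15n)  →  0

Write N = 15n. Stirling: N! ~ sqrt(2π N)(N/e)^N and (8N)! ~ sqrt(2π·8N)·(8N/e)^(8N).
  (N!)^8/(8N)! ~ (2π N)^(8/2) (N/e)^(8N) / [sqrt(2π·8N) (8N/e)^(8N)]
     = (2π N)^(8/2) / sqrt(2π·8N) · (N/(8N))^(8N)
     = (2π N)^((8−1)/2) / sqrt(8) · 8^(−8N).
Since 8^8 > 1, the factor 8^(−8N) decays exponentially, so the ratio → 0. Substituting N = 15n gives the stated form.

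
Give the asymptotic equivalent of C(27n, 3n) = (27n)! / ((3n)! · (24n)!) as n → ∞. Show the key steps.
C(27n, 3n) ~ (387420489/16777216)^(3n) · sqrt(9/(16π·3n))

Write N = 3n. Apply Stirling to each factorial:
  (9N)! ~ sqrt(2π·9N) · (9N/e)^(9N),
  N! ~ sqrt(2π N) · (N/e)^N,
  (8N)! ~ sqrt(2π·8N) · (8N/e)^(8N).
The exponential factors combine to (9N)^(9N) / (N^N · (8N)^(8N)) = 9^(9N)/8^(8N) = (9^9/8^8)^N = (387420489/16777216)^N.
The square-root prefactors combine to sqrt(2π·9N) / (sqrt(2π N)·sqrt(2π·8N)) = sqrt(9 / (2π·8·N)) = sqrt(9/(16π·3n)).
Substituting N = 3n: C(27n, 3n) ~ (387420489/16777216)^(3n) · sqrt(9/(16π·3n)).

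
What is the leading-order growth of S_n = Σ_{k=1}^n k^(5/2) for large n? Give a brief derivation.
S_n ~ (2/7) · n^(7/2)

Integral comparison: Σ_{k=1}^n k^(5/2) = ∫_0^n x^(5/2) dx + O(n^(5/2)). The integral is n^(1 + 5/2) / (1 + 5/2) = n^((5+2)/2) / ((5+2)/2) = (2/7) · n^(7/2).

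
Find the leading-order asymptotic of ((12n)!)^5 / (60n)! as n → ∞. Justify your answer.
((12n)!)^5/(60n)! ~ ((2π·12n)^(4/2) / sqrt(5)) · 5^(−5·12n)  →  0

Write N = 12n. Stirling: N! ~ sqrt(2π N)(N/e)^N and (5N)! ~ sqrt(2π·5N)·(5N/e)^(5N).
  (N!)^5/(5N)! ~ (2π N)^(5/2) (N/e)^(5N) / [sqrt(2π·5N) (5N/e)^(5N)]
     = (2π N)^(5/2) / sqrt(2π·5N) · (N/(5N))^(5N)
     = (2π N)^((5−1)/2) / sqrt(5) · 5^(−5N).
Since 5^5 > 1, the factor 5^(−5N) decays exponentially, so the ratio → 0. Substituting N = 12n gives the stated form.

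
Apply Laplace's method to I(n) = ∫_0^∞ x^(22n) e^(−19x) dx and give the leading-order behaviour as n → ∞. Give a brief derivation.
I(n) ~ (sqrt(2π·22n) / 19) · (22n/(19e))^(22n)

Write the integrand as exp(22n ln x − 19x) and set f(x) = 22n ln x − 19x. Then f'(x) = 22n/x − 19 = 0 at x* = 22n/19, and f''(x*) = −22n/x*^2 = −19^2/(22n). Laplace's method (interior maximum) gives
  I(n) ~ e^(f(x*)) · sqrt(2π / |f''(x*)|)
        = exp(22n ln(22n/19) − 22n) · sqrt(2π · 22n / 19^2)
        = (22n/19)^(22n) e^(−22n) · sqrt(2π·22n) / 19
        = (sqrt(2π·22n) / 19) · (22n/(19e))^(22n).
This matches Γ(22n+1)/19^(22n+1) with Stirling applied to Γ.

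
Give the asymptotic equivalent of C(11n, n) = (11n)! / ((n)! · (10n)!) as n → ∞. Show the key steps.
C(11n, n) ~ (285311670611/10000000000)^(n) · sqrt(11/(20π·n))

Write N = n. Apply Stirling to each factorial:
  (11N)! ~ sqrt(2π·11N) · (11N/e)^(11N),
  N! ~ sqrt(2π N) · (N/e)^N,
  (10N)! ~ sqrt(2π·10N) · (10N/e)^(10N).
The exponential factors combine to (11N)^(11N) / (N^N · (10N)^(10N)) = 11^(11N)/10^(10N) = (11^11/10^10)^N = (285311670611/10000000000)^N.
The square-root prefactors combine to sqrt(2π·11N) / (sqrt(2π N)·sqrt(2π·10N)) = sqrt(11 / (2π·10·N)) = sqrt(11/(20π·n)).
Substituting N = n: C(11n, n) ~ (285311670611/10000000000)^(n) · sqrt(11/(20π·n)).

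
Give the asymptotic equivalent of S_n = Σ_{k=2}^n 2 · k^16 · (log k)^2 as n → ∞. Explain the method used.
S_n ~ 2 · n^17 · (log n)^2 / 17

By integral comparison, S_n = ∫_1^n 2 · x^16 · (log x)^2 dx + O(n^16 · (log n)^2). For the integral, the leading term of ∫_1^n x^16 (log x)^2 dx is n^17/17 · (log n)^2 (by repeated integration by parts; each step lowers the log-exponent and produces a relatively O(1/log n) correction). Hence S_n ~ 2 · n^17 · (log n)^2 / 17.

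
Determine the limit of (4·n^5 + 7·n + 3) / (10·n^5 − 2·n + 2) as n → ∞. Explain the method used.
lim = 4/10 = 2/5

For large n the leading n^5 terms dominate both numerator and denominator. Dividing top and bottom by n^5, every other term tends to 0, leaving 4/10 = 2/5.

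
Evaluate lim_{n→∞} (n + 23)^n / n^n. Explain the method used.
lim = e^23

Rewrite as (1 + 23/n)^(n). By the standard limit (1 + x/n)^n → e^x, we have (1 + 23/n)^n → e^23, and raising to the 1st power gives e^23.
More precisely, ln[(1 + 23/n)^(n)] = n · ln(1 + 23/n) = n · (23/n + O(1/n^2)) = 23 + O(1/n) → 23.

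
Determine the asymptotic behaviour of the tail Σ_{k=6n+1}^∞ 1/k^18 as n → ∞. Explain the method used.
Σ_{k>6n} 1/k^18 ~ 1/(17 · (6n)^17)

Compare to the integral: ∫_{6n}^∞ x^(−18) dx = [−x^(−17)/17]_{6n}^∞ = 1/((18−1)·(6n)^17). Euler-Maclaurin then gives
  Σ_{k>6n} 1/k^18 = ∫_{6n}^∞ dx/x^18 − 1/(2·(6n)^18) + O(1/(6n)^19).
(Equivalently this is ζ(18) − Σ_{k≤6n} 1/k^18.)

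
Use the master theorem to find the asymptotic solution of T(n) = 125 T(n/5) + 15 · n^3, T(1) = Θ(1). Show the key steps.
T(n) = Θ(n^3 log n)

log_5 125 = 3, and f(n) = 15 · n^3 = Θ(n^(log_5 125)). This is Case 2 of the master theorem: T(n) = Θ(f(n) · log n) = Θ(n^3 log n).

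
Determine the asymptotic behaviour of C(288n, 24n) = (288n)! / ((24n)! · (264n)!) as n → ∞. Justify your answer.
C(288n, 24n) ~ (8916100448256/285311670611)^(24n) · sqrt(6/(11π·24n))

Write N = 24n. Apply Stirling to each factorial:
  (12N)! ~ sqrt(2π·12N) · (12N/e)^(12N),
  N! ~ sqrt(2π N) · (N/e)^N,
  (11N)! ~ sqrt(2π·11N) · (11N/e)^(11N).
The exponential factors combine to (12N)^(12N) / (N^N · (11N)^(11N)) = 12^(12N)/11^(11N) = (12^12/11^11)^N = (8916100448256/285311670611)^N.
The square-root prefactors combine to sqrt(2π·12N) / (sqrt(2π N)·sqrt(2π·11N)) = sqrt(12 / (2π·11·N)) = sqrt(6/(11π·24n)).
Substituting N = 24n: C(288n, 24n) ~ (8916100448256/285311670611)^(24n) · sqrt(6/(11π·24n)).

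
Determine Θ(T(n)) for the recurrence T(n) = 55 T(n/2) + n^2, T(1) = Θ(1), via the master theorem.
T(n) = Θ(n^(log_2 55))

Master theorem: compare f(n) = n^2 to n^(log_2 55) where log_2 55 ≈ 5.781. Since 2 < log_2 55, we have f(n) = O(n^(log_2 55 − ε)) for some ε > 0 — Case 1. Hence T(n) = Θ(n^(log_2 55)).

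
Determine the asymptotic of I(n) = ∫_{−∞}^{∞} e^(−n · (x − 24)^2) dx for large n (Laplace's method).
I(n) = sqrt(π/n)

Here φ(x) = (x − 24)^2 has its unique minimum at x* = 24 with φ(x*) = 0 and φ''(x*) = 2. Laplace's method gives
  I(n) ~ e^(−n φ(x*)) · sqrt(2π / (n · φ''(x*))) = sqrt(2π / (2n)) = sqrt(π/n).
This is exact: substituting u = (x − 24)·sqrt(n) gives I(n) = (1/sqrt(n)) ∫_{−∞}^{∞} e^(−u^2) du = sqrt(π/n).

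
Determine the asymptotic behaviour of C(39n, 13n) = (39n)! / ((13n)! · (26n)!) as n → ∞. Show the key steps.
C(39n, 13n) ~ (27/4)^(13n) · sqrt(3/(4π·13n))

Write N = 13n. Apply Stirling to each factorial:
  (3N)! ~ sqrt(2π·3N) · (3N/e)^(3N),
  N! ~ sqrt(2π N) · (N/e)^N,
  (2N)! ~ sqrt(2π·2N) · (2N/e)^(2N).
The exponential factors combine to (3N)^(3N) / (N^N · (2N)^(2N)) = 3^(3N)/2^(2N) = (3^3/2^2)^N = (27/4)^N.
The square-root prefactors combine to sqrt(2π·3N) / (sqrt(2π N)·sqrt(2π·2N)) = sqrt(3 / (2π·2·N)) = sqrt(3/(4π·13n)).
Substituting N = 13n: C(39n, 13n) ~ (27/4)^(13n) · sqrt(3/(4π·13n)).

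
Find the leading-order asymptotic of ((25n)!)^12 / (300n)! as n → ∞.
((25n)!)^12/(300n)! ~ ((2π·25n)^(11/2) / sqrt(12)) · 12^(−12·25n)  →  0

Write N = 25n. Stirling: N! ~ sqrt(2π N)(N/e)^N and (12N)! ~ sqrt(2π·12N)·(12N/e)^(12N).
  (N!)^12/(12N)! ~ (2π N)^(12/2) (N/e)^(12N) / [sqrt(2π·12N) (12N/e)^(12N)]
     = (2π N)^(12/2) / sqrt(2π·12N) · (N/(12N))^(12N)
     = (2π N)^((12−1)/2) / sqrt(12) · 12^(−12N).
Since 12^12 > 1, the factor 12^(−12N) decays exponentially, so the ratio → 0. Substituting N = 25n gives the stated form.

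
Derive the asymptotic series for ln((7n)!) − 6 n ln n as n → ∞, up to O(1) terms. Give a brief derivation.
ln((7n)!) − 6 n ln n = n ln n + 7(ln 7 − 1) n + (1/2) ln(2π·7n) + O(1/n)

Stirling: ln((7n)!) = 7n ln(7n) − 7n + (1/2) ln(2π·7n) + O(1/n).
Expand 7n ln(7n) = 7n (ln n + ln 7) = 7n ln n + 7n ln 7.
Subtract 6n ln n: leading term is (7 − 6) n ln n = n ln n. The next term is 7n ln 7 − 7n = 7(ln 7 − 1) n. Then the (1/2) ln(2π·7n) correction.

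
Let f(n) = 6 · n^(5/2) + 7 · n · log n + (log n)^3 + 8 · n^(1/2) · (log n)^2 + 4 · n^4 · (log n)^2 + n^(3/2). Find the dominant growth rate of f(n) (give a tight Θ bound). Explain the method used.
f(n) ∈ Θ(n^4 · (log n)^2)

Compare the terms by growth order. For large n, n^a · (log n)^b dominates n^a' · (log n)^b' iff a > a', or (a = a' and b > b'). Ranking the 6 terms shows the dominant one is 4 · n^4 · (log n)^2. Hence f(n) ∈ Θ(n^4 · (log n)^2).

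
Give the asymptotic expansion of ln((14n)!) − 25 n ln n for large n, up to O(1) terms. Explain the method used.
ln((14n)!) − 25 n ln n = −11 n ln n + 14(ln 14 − 1) n + (1/2) ln(2π·14n) + O(1/n)

Stirling: ln((14n)!) = 14n ln(14n) − 14n + (1/2) ln(2π·14n) + O(1/n).
Expand 14n ln(14n) = 14n (ln n + ln 14) = 14n ln n + 14n ln 14.
Subtract 25n ln n: leading term is (14 − 25) n ln n = −11 n ln n. The next term is 14n ln 14 − 14n = 14(ln 14 − 1) n. Then the (1/2) ln(2π·14n) correction.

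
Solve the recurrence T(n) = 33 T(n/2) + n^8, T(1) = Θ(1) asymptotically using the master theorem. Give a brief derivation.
T(n) = Θ(n^8)

log_2 33 ≈ 5.044. f(n) = n^8 dominates n^(log_2 33) since 8 > 5.044, and the regularity condition a·f(n/b) = 33·(n/2)^8 = (33/256)·n^8 ≤ c·f(n) holds with c = 33/256 ≈ 0.129 < 1. So this is Case 3: T(n) = Θ(f(n)) = Θ(n^8).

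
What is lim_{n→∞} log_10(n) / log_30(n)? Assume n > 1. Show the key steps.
lim = ln(30) / ln(10) = log_10(30)

Change of base: log_10(n) = ln n / ln 10 and log_30(n) = ln n / ln 30. The ratio is (ln n / ln 10) · (ln 30 / ln n) = ln 30 / ln 10, a constant independent of n. So the limit is ln 30 / ln 10 = log_10(30).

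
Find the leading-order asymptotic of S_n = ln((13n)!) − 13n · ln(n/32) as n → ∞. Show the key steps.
S_n ~ 13n · (ln 416 − 1) + O(ln n)

Stirling: ln((13n)!) = 13n ln(13n) − 13n + O(ln n).
  S_n = 13n ln(13n) − 13n − 13n ln(n/32) + O(ln n)
      = 13n ln(13n) − 13n ln n + 13n ln 32 − 13n + O(ln n)
      = 13n ln 13 + 13n ln 32 − 13n + O(ln n)
      = 13n (ln 416 − 1) + O(ln n).
Numerically ln(416) − 1 ≈ 5.0307.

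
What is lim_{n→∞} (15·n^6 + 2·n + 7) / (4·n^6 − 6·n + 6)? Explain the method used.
lim = 15/4

For large n the leading n^6 terms dominate both numerator and denominator. Dividing top and bottom by n^6, every other term tends to 0, leaving 15/4.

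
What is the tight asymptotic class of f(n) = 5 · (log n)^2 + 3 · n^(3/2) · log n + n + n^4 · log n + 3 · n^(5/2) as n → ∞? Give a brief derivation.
f(n) ∈ Θ(n^4 · log n)

Compare the terms by growth order. For large n, n^a · (log n)^b dominates n^a' · (log n)^b' iff a > a', or (a = a' and b > b'). Ranking the 5 terms shows the dominant one is n^4 · log n. Hence f(n) ∈ Θ(n^4 · log n).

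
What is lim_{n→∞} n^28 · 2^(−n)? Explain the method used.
lim = 0

Exponentials with base > 1 dominate every fixed polynomial: for any fixed c, n^c / 2^n → 0 as n → ∞ (e.g. by the ratio test, or by writing 2^n = e^(n ln 2) and noting e^(n ln 2) / n^c → ∞). Hence n^28 · 2^(−n) = n^28 / 2^n → 0.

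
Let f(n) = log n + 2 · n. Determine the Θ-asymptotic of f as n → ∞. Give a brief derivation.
f(n) ∈ Θ(n)

Compare the terms by growth order. For large n, n^a · (log n)^b dominates n^a' · (log n)^b' iff a > a', or (a = a' and b > b'). Ranking the 2 terms shows the dominant one is 2 · n. Hence f(n) ∈ Θ(n).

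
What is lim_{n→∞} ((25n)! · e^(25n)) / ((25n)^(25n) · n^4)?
lim = 0

Stirling: (25n)! ~ sqrt(2π·25n) · (25n/e)^(25n). Hence
  (25n)! · e^(25n) / (25n)^(25n) ~ sqrt(2π·25n).
Dividing by n^4: sqrt(2π·25n) / n^4 = sqrt(2π·25) · n^((1−8)/2), so the expression behaves like sqrt(2π·25) · n^((1−8)/2) → 0.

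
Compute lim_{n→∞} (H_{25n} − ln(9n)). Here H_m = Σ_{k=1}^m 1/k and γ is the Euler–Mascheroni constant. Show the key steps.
lim = ln(25/9) + γ

By Euler-Maclaurin, H_m = ln m + γ + O(1/m). So
  H_{25n} − ln(9n) = ln(25n) + γ − ln(9n) + O(1/n)
                       = ln(25/9) + γ + O(1/n).
Hence the limit is ln(25/9) + γ.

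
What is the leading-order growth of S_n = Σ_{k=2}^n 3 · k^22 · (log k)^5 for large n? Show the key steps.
S_n ~ 3 · n^23 · (log n)^5 / 23

By integral comparison, S_n = ∫_1^n 3 · x^22 · (log x)^5 dx + O(n^22 · (log n)^5). For the integral, the leading term of ∫_1^n x^22 (log x)^5 dx is n^23/23 · (log n)^5 (by repeated integration by parts; each step lowers the log-exponent and produces a relatively O(1/log n) correction). Hence S_n ~ 3 · n^23 · (log n)^5 / 23.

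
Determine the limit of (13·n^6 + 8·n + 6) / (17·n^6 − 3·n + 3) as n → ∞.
lim = 13/17

For large n the leading n^6 terms dominate both numerator and denominator. Dividing top and bottom by n^6, every other term tends to 0, leaving 13/17.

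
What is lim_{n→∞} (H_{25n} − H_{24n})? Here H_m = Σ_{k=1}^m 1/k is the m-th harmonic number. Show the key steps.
lim = ln(25/24)

Euler-Maclaurin gives H_m = ln m + γ + 1/(2m) + O(1/m^2). The γ and O(1/m) terms cancel in the difference:
  H_{25n} − H_{24n} = ln(25n) − ln(24n) + O(1/n) = ln(25/24) + O(1/n).
Hence the limit is ln(25/24).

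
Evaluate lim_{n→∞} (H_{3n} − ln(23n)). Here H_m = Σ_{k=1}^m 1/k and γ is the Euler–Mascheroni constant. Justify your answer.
lim = ln(3/23) + γ

By Euler-Maclaurin, H_m = ln m + γ + O(1/m). So
  H_{3n} − ln(23n) = ln(3n) + γ − ln(23n) + O(1/n)
                       = ln(3/23) + γ + O(1/n).
Hence the limit is ln(3/23) + γ.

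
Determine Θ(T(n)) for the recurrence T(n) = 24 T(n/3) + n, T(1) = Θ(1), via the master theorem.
T(n) = Θ(n^(log_3 24))

Master theorem: compare f(n) = n to n^(log_3 24) where log_3 24 ≈ 2.893. Since 1 < log_3 24, we have f(n) = O(n^(log_3 24 − ε)) for some ε > 0 — Case 1. Hence T(n) = Θ(n^(log_3 24)).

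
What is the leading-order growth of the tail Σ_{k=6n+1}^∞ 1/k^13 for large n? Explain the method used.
Σ_{k>6n} 1/k^13 ~ 1/(12 · (6n)^12)

Compare to the integral: ∫_{6n}^∞ x^(−13) dx = [−x^(−12)/12]_{6n}^∞ = 1/((13−1)·(6n)^12). Euler-Maclaurin then gives
  Σ_{k>6n} 1/k^13 = ∫_{6n}^∞ dx/x^13 − 1/(2·(6n)^13) + O(1/(6n)^14).
(Equivalently this is ζ(13) − Σ_{k≤6n} 1/k^13.)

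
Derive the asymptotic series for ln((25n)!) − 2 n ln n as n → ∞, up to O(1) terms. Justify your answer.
ln((25n)!) − 2 n ln n = 23 n ln n + 25(ln 25 − 1) n + (1/2) ln(2π·25n) + O(1/n)

Stirling: ln((25n)!) = 25n ln(25n) − 25n + (1/2) ln(2π·25n) + O(1/n).
Expand 25n ln(25n) = 25n (ln n + ln 25) = 25n ln n + 25n ln 25.
Subtract 2n ln n: leading term is (25 − 2) n ln n = 23 n ln n. The next term is 25n ln 25 − 25n = 25(ln 25 − 1) n. Then the (1/2) ln(2π·25n) correction.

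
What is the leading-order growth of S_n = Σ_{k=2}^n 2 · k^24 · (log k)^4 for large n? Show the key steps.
S_n ~ 2 · n^25 · (log n)^4 / 25

By integral comparison, S_n = ∫_1^n 2 · x^24 · (log x)^4 dx + O(n^24 · (log n)^4). For the integral, the leading term of ∫_1^n x^24 (log x)^4 dx is n^25/25 · (log n)^4 (by repeated integration by parts; each step lowers the log-exponent and produces a relatively O(1/log n) correction). Hence S_n ~ 2 · n^25 · (log n)^4 / 25.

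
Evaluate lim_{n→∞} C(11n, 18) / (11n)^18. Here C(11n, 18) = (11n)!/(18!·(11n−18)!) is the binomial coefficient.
lim = 1/18! = 1/6402373705728000

With N = 11n → ∞: C(N, 18) / N^18 = [N(N−1)…(N−17)] / (18! · N^18) = (1/18!) · 1 · (1 − 1/(11n)) · … · (1 − 17/(11n)). Each factor → 1 as N → ∞, so the limit is 1/18! = 1/6402373705728000.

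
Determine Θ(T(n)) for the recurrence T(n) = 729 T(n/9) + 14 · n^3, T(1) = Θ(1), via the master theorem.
T(n) = Θ(n^3 log n)

log_9 729 = 3, and f(n) = 14 · n^3 = Θ(n^(log_9 729)). This is Case 2 of the master theorem: T(n) = Θ(f(n) · log n) = Θ(n^3 log n).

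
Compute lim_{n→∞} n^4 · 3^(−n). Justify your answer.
lim = 0

Exponentials with base > 1 dominate every fixed polynomial: for any fixed c, n^c / 3^n → 0 as n → ∞ (e.g. by the ratio test, or by writing 3^n = e^(n ln 3) and noting e^(n ln 3) / n^c → ∞). Hence n^4 · 3^(−n) = n^4 / 3^n → 0.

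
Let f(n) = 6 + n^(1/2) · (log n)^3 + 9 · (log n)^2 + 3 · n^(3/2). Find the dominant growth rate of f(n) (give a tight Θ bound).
f(n) ∈ Θ(n^(3/2))

Compare the terms by growth order. For large n, n^a · (log n)^b dominates n^a' · (log n)^b' iff a > a', or (a = a' and b > b'). Ranking the 4 terms shows the dominant one is 3 · n^(3/2). Hence f(n) ∈ Θ(n^(3/2)).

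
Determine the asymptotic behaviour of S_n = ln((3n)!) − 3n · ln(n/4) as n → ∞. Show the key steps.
S_n ~ 3n · (ln 12 − 1) + O(ln n)

Stirling: ln((3n)!) = 3n ln(3n) − 3n + O(ln n).
  S_n = 3n ln(3n) − 3n − 3n ln(n/4) + O(ln n)
      = 3n ln(3n) − 3n ln n + 3n ln 4 − 3n + O(ln n)
      = 3n ln 3 + 3n ln 4 − 3n + O(ln n)
      = 3n (ln 12 − 1) + O(ln n).
Numerically ln(12) − 1 ≈ 1.4849.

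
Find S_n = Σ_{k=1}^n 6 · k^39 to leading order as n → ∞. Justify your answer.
S_n ~ 3 · n^40 / 20

By integral comparison (Euler-Maclaurin), Σ_{k=1}^n 6 · k^39 = 6 · ∫_0^n x^39 dx + O(n^39) = 6 · n^40/40 = 3 · n^40 / 20 + O(n^39). (Equivalently, Faulhaber's formula gives the same leading term.)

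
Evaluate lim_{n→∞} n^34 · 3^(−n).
lim = 0

Exponentials with base > 1 dominate every fixed polynomial: for any fixed c, n^c / 3^n → 0 as n → ∞ (e.g. by the ratio test, or by writing 3^n = e^(n ln 3) and noting e^(n ln 3) / n^c → ∞). Hence n^34 · 3^(−n) = n^34 / 3^n → 0.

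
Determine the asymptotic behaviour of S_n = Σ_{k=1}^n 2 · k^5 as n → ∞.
S_n ~ n^6 / 3

By integral comparison (Euler-Maclaurin), Σ_{k=1}^n 2 · k^5 = 2 · ∫_0^n x^5 dx + O(n^5) = 2 · n^6/6 = n^6 / 3 + O(n^5). (Equivalently, Faulhaber's formula gives the same leading term.)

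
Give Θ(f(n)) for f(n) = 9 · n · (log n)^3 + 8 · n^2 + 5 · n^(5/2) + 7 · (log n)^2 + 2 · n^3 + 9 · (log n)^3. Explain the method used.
f(n) ∈ Θ(n^3)

Compare the terms by growth order. For large n, n^a · (log n)^b dominates n^a' · (log n)^b' iff a > a', or (a = a' and b > b'). Ranking the 6 terms shows the dominant one is 2 · n^3. Hence f(n) ∈ Θ(n^3).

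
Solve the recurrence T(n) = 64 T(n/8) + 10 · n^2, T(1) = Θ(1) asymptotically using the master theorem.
T(n) = Θ(n^2 log n)

log_8 64 = 2, and f(n) = 10 · n^2 = Θ(n^(log_8 64)). This is Case 2 of the master theorem: T(n) = Θ(f(n) · log n) = Θ(n^2 log n).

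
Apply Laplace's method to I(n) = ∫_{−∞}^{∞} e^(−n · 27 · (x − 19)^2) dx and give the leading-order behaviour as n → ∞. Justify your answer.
I(n) = sqrt(π/(27n))

Here φ(x) = 27 · (x − 19)^2 has its unique minimum at x* = 19 with φ(x*) = 0 and φ''(x*) = 54. Laplace's method gives
  I(n) ~ e^(−n φ(x*)) · sqrt(2π / (n · φ''(x*))) = sqrt(2π / (54n)) = sqrt(π/(27n)).
This is exact: substituting u = (x − 19)·sqrt(27n) gives I(n) = (1/sqrt(27n)) ∫_{−∞}^{∞} e^(−u^2) du = sqrt(π/(27n)).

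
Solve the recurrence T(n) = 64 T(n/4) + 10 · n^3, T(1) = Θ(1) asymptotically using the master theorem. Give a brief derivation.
T(n) = Θ(n^3 log n)

log_4 64 = 3, and f(n) = 10 · n^3 = Θ(n^(log_4 64)). This is Case 2 of the master theorem: T(n) = Θ(f(n) · log n) = Θ(n^3 log n).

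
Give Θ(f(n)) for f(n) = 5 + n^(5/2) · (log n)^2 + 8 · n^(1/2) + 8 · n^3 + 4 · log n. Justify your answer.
f(n) ∈ Θ(n^3)

Compare the terms by growth order. For large n, n^a · (log n)^b dominates n^a' · (log n)^b' iff a > a', or (a = a' and b > b'). Ranking the 5 terms shows the dominant one is 8 · n^3. Hence f(n) ∈ Θ(n^3).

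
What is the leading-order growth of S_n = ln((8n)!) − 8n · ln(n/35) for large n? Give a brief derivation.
S_n ~ 8n · (ln 280 − 1) + O(ln n)

Stirling: ln((8n)!) = 8n ln(8n) − 8n + O(ln n).
  S_n = 8n ln(8n) − 8n − 8n ln(n/35) + O(ln n)
      = 8n ln(8n) − 8n ln n + 8n ln 35 − 8n + O(ln n)
      = 8n ln 8 + 8n ln 35 − 8n + O(ln n)
      = 8n (ln 280 − 1) + O(ln n).
Numerically ln(280) − 1 ≈ 4.6348.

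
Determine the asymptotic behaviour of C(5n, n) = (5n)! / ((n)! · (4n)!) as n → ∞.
C(5n, n) ~ (3125/256)^(n) · sqrt(5/(8π·n))

Write N = n. Apply Stirling to each factorial:
  (5N)! ~ sqrt(2π·5N) · (5N/e)^(5N),
  N! ~ sqrt(2π N) · (N/e)^N,
  (4N)! ~ sqrt(2π·4N) · (4N/e)^(4N).
The exponential factors combine to (5N)^(5N) / (N^N · (4N)^(4N)) = 5^(5N)/4^(4N) = (5^5/4^4)^N = (3125/256)^N.
The square-root prefactors combine to sqrt(2π·5N) / (sqrt(2π N)·sqrt(2π·4N)) = sqrt(5 / (2π·4·N)) = sqrt(5/(8π·n)).
Substituting N = n: C(5n, n) ~ (3125/256)^(n) · sqrt(5/(8π·n)).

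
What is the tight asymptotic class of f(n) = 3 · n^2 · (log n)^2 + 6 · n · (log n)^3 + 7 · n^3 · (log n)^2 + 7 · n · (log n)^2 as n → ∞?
f(n) ∈ Θ(n^3 · (log n)^2)

Compare the terms by growth order. For large n, n^a · (log n)^b dominates n^a' · (log n)^b' iff a > a', or (a = a' and b > b'). Ranking the 4 terms shows the dominant one is 7 · n^3 · (log n)^2. Hence f(n) ∈ Θ(n^3 · (log n)^2).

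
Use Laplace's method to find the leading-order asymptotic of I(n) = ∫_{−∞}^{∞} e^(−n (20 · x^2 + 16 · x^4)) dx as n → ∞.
I(n) ~ sqrt(π/(20n))

φ(x) = 20 · x^2 + 16 · x^4 has its unique global minimum at x* = 0 (since φ'(x) = 40x + 64x^3 = 0 only at x = 0 for real x with both coefficients positive, and φ → ∞ as |x| → ∞). At x* = 0, φ(0) = 0 and φ''(0) = 40. Laplace's method then gives
  I(n) ~ sqrt(2π / (n · φ''(0))) · e^(−n φ(0)) = sqrt(2π / (40n)) = sqrt(π/(20n)).
The 16 · x^4 term contributes only at subleading order (an O(1/n) relative correction).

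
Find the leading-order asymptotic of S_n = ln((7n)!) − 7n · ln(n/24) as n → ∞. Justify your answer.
S_n ~ 7n · (ln 168 − 1) + O(ln n)

Stirling: ln((7n)!) = 7n ln(7n) − 7n + O(ln n).
  S_n = 7n ln(7n) − 7n − 7n ln(n/24) + O(ln n)
      = 7n ln(7n) − 7n ln n + 7n ln 24 − 7n + O(ln n)
      = 7n ln 7 + 7n ln 24 − 7n + O(ln n)
      = 7n (ln 168 − 1) + O(ln n).
Numerically ln(168) − 1 ≈ 4.1240.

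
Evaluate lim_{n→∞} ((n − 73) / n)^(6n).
lim = e^(−438)

Rewrite as (1 − 73/n)^(6n). By the standard limit (1 + x/n)^n → e^x, we have (1 − 73/n)^n → e^(−73), and raising to the 6th power gives e^(−438).
More precisely, ln[(1 − 73/n)^(6n)] = 6n · ln(1 − 73/n) = 6n · (-73/n + O(1/n^2)) = -438 + O(1/n) → -438.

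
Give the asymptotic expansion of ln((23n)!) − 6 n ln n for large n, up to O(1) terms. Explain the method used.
ln((23n)!) − 6 n ln n = 17 n ln n + 23(ln 23 − 1) n + (1/2) ln(2π·23n) + O(1/n)

Stirling: ln((23n)!) = 23n ln(23n) − 23n + (1/2) ln(2π·23n) + O(1/n).
Expand 23n ln(23n) = 23n (ln n + ln 23) = 23n ln n + 23n ln 23.
Subtract 6n ln n: leading term is (23 − 6) n ln n = 17 n ln n. The next term is 23n ln 23 − 23n = 23(ln 23 − 1) n. Then the (1/2) ln(2π·23n) correction.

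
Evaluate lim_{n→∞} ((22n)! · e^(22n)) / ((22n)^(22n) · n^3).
lim = 0

Stirling: (22n)! ~ sqrt(2π·22n) · (22n/e)^(22n). Hence
  (22n)! · e^(22n) / (22n)^(22n) ~ sqrt(2π·22n).
Dividing by n^3: sqrt(2π·22n) / n^3 = sqrt(2π·22) · n^((1−6)/2), so the expression behaves like sqrt(2π·22) · n^((1−6)/2) → 0.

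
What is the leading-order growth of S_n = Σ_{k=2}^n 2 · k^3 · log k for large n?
S_n ~ n^4 log n / 2 − n^4 / 8

By integral comparison, S_n = ∫_1^n 2 · x^3 · log x dx + O(n^3 · log n). For the integral, ∫ x^3 log x dx = n^4 log n / 4 − n^4/16 (integration by parts). Hence S_n ~ n^4 log n / 2 − n^4 / 8.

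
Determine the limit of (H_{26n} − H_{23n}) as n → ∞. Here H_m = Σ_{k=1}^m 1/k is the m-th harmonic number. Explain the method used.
lim = ln(26/23)

Euler-Maclaurin gives H_m = ln m + γ + 1/(2m) + O(1/m^2). The γ and O(1/m) terms cancel in the difference:
  H_{26n} − H_{23n} = ln(26n) − ln(23n) + O(1/n) = ln(26/23) + O(1/n).
Hence the limit is ln(26/23).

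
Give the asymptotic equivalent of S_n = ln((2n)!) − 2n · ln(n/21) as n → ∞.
S_n ~ 2n · (ln 42 − 1) + O(ln n)

Stirling: ln((2n)!) = 2n ln(2n) − 2n + O(ln n).
  S_n = 2n ln(2n) − 2n − 2n ln(n/21) + O(ln n)
      = 2n ln(2n) − 2n ln n + 2n ln 21 − 2n + O(ln n)
      = 2n ln 2 + 2n ln 21 − 2n + O(ln n)
      = 2n (ln 42 − 1) + O(ln n).
Numerically ln(42) − 1 ≈ 2.7377.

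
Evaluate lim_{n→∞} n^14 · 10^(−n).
lim = 0

Exponentials with base > 1 dominate every fixed polynomial: for any fixed c, n^c / 10^n → 0 as n → ∞ (e.g. by the ratio test, or by writing 10^n = e^(n ln 10) and noting e^(n ln 10) / n^c → ∞). Hence n^14 · 10^(−n) = n^14 / 10^n → 0.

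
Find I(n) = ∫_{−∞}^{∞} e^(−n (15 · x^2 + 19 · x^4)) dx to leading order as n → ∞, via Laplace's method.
I(n) ~ sqrt(π/(15n))

φ(x) = 15 · x^2 + 19 · x^4 has its unique global minimum at x* = 0 (since φ'(x) = 30x + 76x^3 = 0 only at x = 0 for real x with both coefficients positive, and φ → ∞ as |x| → ∞). At x* = 0, φ(0) = 0 and φ''(0) = 30. Laplace's method then gives
  I(n) ~ sqrt(2π / (n · φ''(0))) · e^(−n φ(0)) = sqrt(2π / (30n)) = sqrt(π/(15n)).
The 19 · x^4 term contributes only at subleading order (an O(1/n) relative correction).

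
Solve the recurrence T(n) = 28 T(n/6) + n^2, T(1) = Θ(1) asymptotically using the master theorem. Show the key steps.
T(n) = Θ(n^2)

log_6 28 ≈ 1.860. f(n) = n^2 dominates n^(log_6 28) since 2 > 1.860, and the regularity condition a·f(n/b) = 28·(n/6)^2 = (28/36)·n^2 ≤ c·f(n) holds with c = 28/36 ≈ 0.778 < 1. So this is Case 3: T(n) = Θ(f(n)) = Θ(n^2).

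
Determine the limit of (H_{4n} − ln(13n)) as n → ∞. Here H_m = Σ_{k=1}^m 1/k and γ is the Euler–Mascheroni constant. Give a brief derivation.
lim = ln(4/13) + γ

By Euler-Maclaurin, H_m = ln m + γ + O(1/m). So
  H_{4n} − ln(13n) = ln(4n) + γ − ln(13n) + O(1/n)
                       = ln(4/13) + γ + O(1/n).
Hence the limit is ln(4/13) + γ.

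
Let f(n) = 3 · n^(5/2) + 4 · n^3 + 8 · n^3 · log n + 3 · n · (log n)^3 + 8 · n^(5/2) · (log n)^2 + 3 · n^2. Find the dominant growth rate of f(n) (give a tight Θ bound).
f(n) ∈ Θ(n^3 · log n)

Compare the terms by growth order. For large n, n^a · (log n)^b dominates n^a' · (log n)^b' iff a > a', or (a = a' and b > b'). Ranking the 6 terms shows the dominant one is 8 · n^3 · log n. Hence f(n) ∈ Θ(n^3 · log n).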